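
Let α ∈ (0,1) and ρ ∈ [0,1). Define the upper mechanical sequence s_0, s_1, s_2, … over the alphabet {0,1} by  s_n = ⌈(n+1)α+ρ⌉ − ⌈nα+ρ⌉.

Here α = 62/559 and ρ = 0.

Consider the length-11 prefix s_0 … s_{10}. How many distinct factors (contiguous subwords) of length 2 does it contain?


t_n = ⌈(n·62)/559⌉ for n = 0 … 11:
  n=0…9: ⌈0/559⌉=0 ⌈62/559⌉=1 ⌈124/559⌉=1 ⌈186/559⌉=1 ⌈248/559⌉=1 ⌈310/559⌉=1 ⌈372/559⌉=1 ⌈434/559⌉=1 ⌈496/559⌉=1 ⌈558/559⌉=1
  n=10…11: ⌈620/559⌉=2 ⌈682/559⌉=2
s_n = t_(n+1) − t_n for n = 0 … 10 gives
prefix = 10000000010
slide a length-2 window over [0..1] … [9..10] (10 windows); first occurrence of each distinct factor:
  [  0..  1] 10
  [  1..  2] 00
  [  8..  9] 01
  (the other 7 windows repeat one of these)
distinct factors: {00, 01, 10}
count = 3  (Sturmian bound for length 2 is 3)

3


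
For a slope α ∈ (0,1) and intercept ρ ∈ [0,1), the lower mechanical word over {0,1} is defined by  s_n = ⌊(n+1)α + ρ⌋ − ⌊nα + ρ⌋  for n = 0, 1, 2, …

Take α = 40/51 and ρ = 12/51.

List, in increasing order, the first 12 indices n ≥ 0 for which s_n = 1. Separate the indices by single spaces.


0 2 3 4 6 7 8 9 11 12 13 14

n=0: ⌊52/51⌋−⌊12/51⌋ = 1−0 = 1  ← one
n=1: ⌊92/51⌋−⌊52/51⌋ = 1−1 = 0
n=2: ⌊132/51⌋−⌊92/51⌋ = 2−1 = 1  ← one
n=3: ⌊172/51⌋−⌊132/51⌋ = 3−2 = 1  ← one
n=4: ⌊212/51⌋−⌊172/51⌋ = 4−3 = 1  ← one
n=5: ⌊252/51⌋−⌊212/51⌋ = 4−4 = 0
n=6: ⌊292/51⌋−⌊252/51⌋ = 5−4 = 1  ← one
n=7: ⌊332/51⌋−⌊292/51⌋ = 6−5 = 1  ← one
n=8: ⌊372/51⌋−⌊332/51⌋ = 7−6 = 1  ← one
n=9: ⌊412/51⌋−⌊372/51⌋ = 8−7 = 1  ← one
n=10: ⌊452/51⌋−⌊412/51⌋ = 8−8 = 0
n=11: ⌊492/51⌋−⌊452/51⌋ = 9−8 = 1  ← one
n=12: ⌊532/51⌋−⌊492/51⌋ = 10−9 = 1  ← one
n=13: ⌊572/51⌋−⌊532/51⌋ = 11−10 = 1  ← one
n=14: ⌊612/51⌋−⌊572/51⌋ = 12−11 = 1  ← one
positions of the first 12 ones: 0 2 3 4 6 7 8 9 11 12 13 14


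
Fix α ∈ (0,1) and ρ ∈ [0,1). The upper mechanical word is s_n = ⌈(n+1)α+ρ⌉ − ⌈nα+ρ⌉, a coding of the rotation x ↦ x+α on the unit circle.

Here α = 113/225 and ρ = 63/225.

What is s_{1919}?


(n+1)α + ρ = (1920·113 + 63) / 225 = 217023/225
nα + ρ     = (1919·113 + 63) / 225 = 216910/225
⌈217023/225⌉ = 965,  ⌈216910/225⌉ = 965
s_{1919} = 965 − 965 = 0

0


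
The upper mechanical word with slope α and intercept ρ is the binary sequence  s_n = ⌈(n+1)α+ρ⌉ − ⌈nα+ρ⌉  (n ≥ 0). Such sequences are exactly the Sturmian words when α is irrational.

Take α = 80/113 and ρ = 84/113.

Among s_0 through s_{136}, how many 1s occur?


97

#1s = Σ_{n=0}^{136} s_n = Σ_{n=0}^{136} (⌈(n+1)α+ρ⌉ − ⌈nα+ρ⌉)
the sum telescopes: every ⌈nα+ρ⌉ with 0 < n < 137 appears once with + and once with −, leaving ⌈137α+ρ⌉ − ⌈0·α+ρ⌉
137α + ρ = (137·80 + 84) / 113 = 11044/113
ρ = 84/113
⌈11044/113⌉ = 98,  ⌈84/113⌉ = 1
#1s = 98 − 1 = 97


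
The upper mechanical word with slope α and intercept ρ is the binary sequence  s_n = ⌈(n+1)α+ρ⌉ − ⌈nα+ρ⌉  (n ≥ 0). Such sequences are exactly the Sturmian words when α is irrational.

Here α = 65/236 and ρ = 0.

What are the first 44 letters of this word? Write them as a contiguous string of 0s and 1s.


10010001001000100010010001000100100010010001

n=0: ⌈(1·65)/236⌉ − ⌈(0·65)/236⌉ = ⌈65/236⌉ − ⌈0/236⌉ = 1 − 0 = 1
n=1: ⌈(2·65)/236⌉ − ⌈(1·65)/236⌉ = ⌈130/236⌉ − ⌈65/236⌉ = 1 − 1 = 0
n=2: ⌈(3·65)/236⌉ − ⌈(2·65)/236⌉ = ⌈195/236⌉ − ⌈130/236⌉ = 1 − 1 = 0
n=3: ⌈(4·65)/236⌉ − ⌈(3·65)/236⌉ = ⌈260/236⌉ − ⌈195/236⌉ = 2 − 1 = 1
n=4: ⌈(5·65)/236⌉ − ⌈(4·65)/236⌉ = ⌈325/236⌉ − ⌈260/236⌉ = 2 − 2 = 0
n=5: ⌈(6·65)/236⌉ − ⌈(5·65)/236⌉ = ⌈390/236⌉ − ⌈325/236⌉ = 2 − 2 = 0
n=6: ⌈(7·65)/236⌉ − ⌈(6·65)/236⌉ = ⌈455/236⌉ − ⌈390/236⌉ = 2 − 2 = 0
n=7: ⌈(8·65)/236⌉ − ⌈(7·65)/236⌉ = ⌈520/236⌉ − ⌈455/236⌉ = 3 − 2 = 1
n=8: ⌈(9·65)/236⌉ − ⌈(8·65)/236⌉ = ⌈585/236⌉ − ⌈520/236⌉ = 3 − 3 = 0
n=9: ⌈(10·65)/236⌉ − ⌈(9·65)/236⌉ = ⌈650/236⌉ − ⌈585/236⌉ = 3 − 3 = 0
n=10: ⌈(11·65)/236⌉ − ⌈(10·65)/236⌉ = ⌈715/236⌉ − ⌈650/236⌉ = 4 − 3 = 1
n=11: ⌈(12·65)/236⌉ − ⌈(11·65)/236⌉ = ⌈780/236⌉ − ⌈715/236⌉ = 4 − 4 = 0
n=12: ⌈(13·65)/236⌉ − ⌈(12·65)/236⌉ = ⌈845/236⌉ − ⌈780/236⌉ = 4 − 4 = 0
n=13: ⌈(14·65)/236⌉ − ⌈(13·65)/236⌉ = ⌈910/236⌉ − ⌈845/236⌉ = 4 − 4 = 0
n=14: ⌈(15·65)/236⌉ − ⌈(14·65)/236⌉ = ⌈975/236⌉ − ⌈910/236⌉ = 5 − 4 = 1
n=15: ⌈(16·65)/236⌉ − ⌈(15·65)/236⌉ = ⌈1040/236⌉ − ⌈975/236⌉ = 5 − 5 = 0
n=16: ⌈(17·65)/236⌉ − ⌈(16·65)/236⌉ = ⌈1105/236⌉ − ⌈1040/236⌉ = 5 − 5 = 0
n=17: ⌈(18·65)/236⌉ − ⌈(17·65)/236⌉ = ⌈1170/236⌉ − ⌈1105/236⌉ = 5 − 5 = 0
n=18: ⌈(19·65)/236⌉ − ⌈(18·65)/236⌉ = ⌈1235/236⌉ − ⌈1170/236⌉ = 6 − 5 = 1
n=19: ⌈(20·65)/236⌉ − ⌈(19·65)/236⌉ = ⌈1300/236⌉ − ⌈1235/236⌉ = 6 − 6 = 0
n=20: ⌈(21·65)/236⌉ − ⌈(20·65)/236⌉ = ⌈1365/236⌉ − ⌈1300/236⌉ = 6 − 6 = 0
n=21: ⌈(22·65)/236⌉ − ⌈(21·65)/236⌉ = ⌈1430/236⌉ − ⌈1365/236⌉ = 7 − 6 = 1
n=22: ⌈(23·65)/236⌉ − ⌈(22·65)/236⌉ = ⌈1495/236⌉ − ⌈1430/236⌉ = 7 − 7 = 0
n=23: ⌈(24·65)/236⌉ − ⌈(23·65)/236⌉ = ⌈1560/236⌉ − ⌈1495/236⌉ = 7 − 7 = 0
n=24: ⌈(25·65)/236⌉ − ⌈(24·65)/236⌉ = ⌈1625/236⌉ − ⌈1560/236⌉ = 7 − 7 = 0
n=25: ⌈(26·65)/236⌉ − ⌈(25·65)/236⌉ = ⌈1690/236⌉ − ⌈1625/236⌉ = 8 − 7 = 1
n=26: ⌈(27·65)/236⌉ − ⌈(26·65)/236⌉ = ⌈1755/236⌉ − ⌈1690/236⌉ = 8 − 8 = 0
n=27: ⌈(28·65)/236⌉ − ⌈(27·65)/236⌉ = ⌈1820/236⌉ − ⌈1755/236⌉ = 8 − 8 = 0
n=28: ⌈(29·65)/236⌉ − ⌈(28·65)/236⌉ = ⌈1885/236⌉ − ⌈1820/236⌉ = 8 − 8 = 0
n=29: ⌈(30·65)/236⌉ − ⌈(29·65)/236⌉ = ⌈1950/236⌉ − ⌈1885/236⌉ = 9 − 8 = 1
n=30: ⌈(31·65)/236⌉ − ⌈(30·65)/236⌉ = ⌈2015/236⌉ − ⌈1950/236⌉ = 9 − 9 = 0
n=31: ⌈(32·65)/236⌉ − ⌈(31·65)/236⌉ = ⌈2080/236⌉ − ⌈2015/236⌉ = 9 − 9 = 0
n=32: ⌈(33·65)/236⌉ − ⌈(32·65)/236⌉ = ⌈2145/236⌉ − ⌈2080/236⌉ = 10 − 9 = 1
n=33: ⌈(34·65)/236⌉ − ⌈(33·65)/236⌉ = ⌈2210/236⌉ − ⌈2145/236⌉ = 10 − 10 = 0
n=34: ⌈(35·65)/236⌉ − ⌈(34·65)/236⌉ = ⌈2275/236⌉ − ⌈2210/236⌉ = 10 − 10 = 0
n=35: ⌈(36·65)/236⌉ − ⌈(35·65)/236⌉ = ⌈2340/236⌉ − ⌈2275/236⌉ = 10 − 10 = 0
n=36: ⌈(37·65)/236⌉ − ⌈(36·65)/236⌉ = ⌈2405/236⌉ − ⌈2340/236⌉ = 11 − 10 = 1
n=37: ⌈(38·65)/236⌉ − ⌈(37·65)/236⌉ = ⌈2470/236⌉ − ⌈2405/236⌉ = 11 − 11 = 0
n=38: ⌈(39·65)/236⌉ − ⌈(38·65)/236⌉ = ⌈2535/236⌉ − ⌈2470/236⌉ = 11 − 11 = 0
n=39: ⌈(40·65)/236⌉ − ⌈(39·65)/236⌉ = ⌈2600/236⌉ − ⌈2535/236⌉ = 12 − 11 = 1
n=40: ⌈(41·65)/236⌉ − ⌈(40·65)/236⌉ = ⌈2665/236⌉ − ⌈2600/236⌉ = 12 − 12 = 0
n=41: ⌈(42·65)/236⌉ − ⌈(41·65)/236⌉ = ⌈2730/236⌉ − ⌈2665/236⌉ = 12 − 12 = 0
n=42: ⌈(43·65)/236⌉ − ⌈(42·65)/236⌉ = ⌈2795/236⌉ − ⌈2730/236⌉ = 12 − 12 = 0
n=43: ⌈(44·65)/236⌉ − ⌈(43·65)/236⌉ = ⌈2860/236⌉ − ⌈2795/236⌉ = 13 − 12 = 1


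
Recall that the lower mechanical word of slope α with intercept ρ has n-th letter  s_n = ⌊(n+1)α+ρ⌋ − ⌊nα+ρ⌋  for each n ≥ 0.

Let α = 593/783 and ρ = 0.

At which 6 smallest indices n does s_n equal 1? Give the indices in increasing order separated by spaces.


n=0: ⌊593/783⌋−⌊0/783⌋ = 0−0 = 0
n=1: ⌊1186/783⌋−⌊593/783⌋ = 1−0 = 1  ← one
n=2: ⌊1779/783⌋−⌊1186/783⌋ = 2−1 = 1  ← one
n=3: ⌊2372/783⌋−⌊1779/783⌋ = 3−2 = 1  ← one
n=4: ⌊2965/783⌋−⌊2372/783⌋ = 3−3 = 0
n=5: ⌊3558/783⌋−⌊2965/783⌋ = 4−3 = 1  ← one
n=6: ⌊4151/783⌋−⌊3558/783⌋ = 5−4 = 1  ← one
n=7: ⌊4744/783⌋−⌊4151/783⌋ = 6−5 = 1  ← one
positions of the first 6 ones: 1 2 3 5 6 7

1 2 3 5 6 7


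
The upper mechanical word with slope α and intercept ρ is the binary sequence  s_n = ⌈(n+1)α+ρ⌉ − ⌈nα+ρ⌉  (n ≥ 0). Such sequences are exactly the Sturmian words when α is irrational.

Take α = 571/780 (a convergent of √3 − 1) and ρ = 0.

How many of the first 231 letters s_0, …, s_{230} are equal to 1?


170

#1s = Σ_{n=0}^{230} s_n = Σ_{n=0}^{230} (⌈(n+1)α+ρ⌉ − ⌈nα+ρ⌉)
the sum telescopes: every ⌈nα+ρ⌉ with 0 < n < 231 appears once with + and once with −, leaving ⌈231α+ρ⌉ − ⌈0·α+ρ⌉
231α + ρ = (231·571) / 780 = 131901/780
ρ = 0/780
⌈131901/780⌉ = 170,  ⌈0/780⌉ = 0
#1s = 170 − 0 = 170


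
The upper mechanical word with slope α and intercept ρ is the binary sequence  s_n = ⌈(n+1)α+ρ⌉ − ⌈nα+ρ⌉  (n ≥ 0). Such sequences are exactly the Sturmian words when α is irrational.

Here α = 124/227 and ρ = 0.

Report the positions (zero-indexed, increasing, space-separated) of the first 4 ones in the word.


n=0: ⌈124/227⌉−⌈0/227⌉ = 1−0 = 1  ← one
n=1: ⌈248/227⌉−⌈124/227⌉ = 2−1 = 1  ← one
n=2: ⌈372/227⌉−⌈248/227⌉ = 2−2 = 0
n=3: ⌈496/227⌉−⌈372/227⌉ = 3−2 = 1  ← one
n=4: ⌈620/227⌉−⌈496/227⌉ = 3−3 = 0
n=5: ⌈744/227⌉−⌈620/227⌉ = 4−3 = 1  ← one
positions of the first 4 ones: 0 1 3 5

0 1 3 5


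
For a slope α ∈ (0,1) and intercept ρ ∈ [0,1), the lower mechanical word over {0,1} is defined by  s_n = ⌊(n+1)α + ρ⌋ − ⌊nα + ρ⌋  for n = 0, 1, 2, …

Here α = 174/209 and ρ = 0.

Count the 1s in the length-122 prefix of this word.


#1s = Σ_{n=0}^{121} s_n = Σ_{n=0}^{121} (⌊(n+1)α+ρ⌋ − ⌊nα+ρ⌋)
the sum telescopes: every ⌊nα+ρ⌋ with 0 < n < 122 appears once with + and once with −, leaving ⌊122α+ρ⌋ − ⌊0·α+ρ⌋
122α + ρ = (122·174) / 209 = 21228/209
ρ = 0/209
⌊21228/209⌋ = 101,  ⌊0/209⌋ = 0
#1s = 101 − 0 = 101

101


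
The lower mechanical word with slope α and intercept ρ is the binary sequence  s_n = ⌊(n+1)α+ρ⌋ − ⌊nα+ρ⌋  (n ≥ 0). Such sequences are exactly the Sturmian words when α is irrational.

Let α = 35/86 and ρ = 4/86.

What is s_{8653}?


1

(n+1)α + ρ = (8654·35 + 4) / 86 = 302894/86
nα + ρ     = (8653·35 + 4) / 86 = 302859/86
⌊302894/86⌋ = 3522,  ⌊302859/86⌋ = 3521
s_{8653} = 3522 − 3521 = 1


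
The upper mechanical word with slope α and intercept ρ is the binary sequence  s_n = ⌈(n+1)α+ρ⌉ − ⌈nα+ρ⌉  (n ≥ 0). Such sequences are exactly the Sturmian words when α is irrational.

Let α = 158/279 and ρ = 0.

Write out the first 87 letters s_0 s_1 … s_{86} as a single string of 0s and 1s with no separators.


n=0: ⌈(1·158)/279⌉ − ⌈(0·158)/279⌉ = ⌈158/279⌉ − ⌈0/279⌉ = 1 − 0 = 1
n=1: ⌈(2·158)/279⌉ − ⌈(1·158)/279⌉ = ⌈316/279⌉ − ⌈158/279⌉ = 2 − 1 = 1
n=2: ⌈(3·158)/279⌉ − ⌈(2·158)/279⌉ = ⌈474/279⌉ − ⌈316/279⌉ = 2 − 2 = 0
n=3: ⌈(4·158)/279⌉ − ⌈(3·158)/279⌉ = ⌈632/279⌉ − ⌈474/279⌉ = 3 − 2 = 1
n=4: ⌈(5·158)/279⌉ − ⌈(4·158)/279⌉ = ⌈790/279⌉ − ⌈632/279⌉ = 3 − 3 = 0
n=5: ⌈(6·158)/279⌉ − ⌈(5·158)/279⌉ = ⌈948/279⌉ − ⌈790/279⌉ = 4 − 3 = 1
n=6: ⌈(7·158)/279⌉ − ⌈(6·158)/279⌉ = ⌈1106/279⌉ − ⌈948/279⌉ = 4 − 4 = 0
n=7: ⌈(8·158)/279⌉ − ⌈(7·158)/279⌉ = ⌈1264/279⌉ − ⌈1106/279⌉ = 5 − 4 = 1
n=8: ⌈(9·158)/279⌉ − ⌈(8·158)/279⌉ = ⌈1422/279⌉ − ⌈1264/279⌉ = 6 − 5 = 1
n=9: ⌈(10·158)/279⌉ − ⌈(9·158)/279⌉ = ⌈1580/279⌉ − ⌈1422/279⌉ = 6 − 6 = 0
n=10: ⌈(11·158)/279⌉ − ⌈(10·158)/279⌉ = ⌈1738/279⌉ − ⌈1580/279⌉ = 7 − 6 = 1
n=11: ⌈(12·158)/279⌉ − ⌈(11·158)/279⌉ = ⌈1896/279⌉ − ⌈1738/279⌉ = 7 − 7 = 0
n=12: ⌈(13·158)/279⌉ − ⌈(12·158)/279⌉ = ⌈2054/279⌉ − ⌈1896/279⌉ = 8 − 7 = 1
n=13: ⌈(14·158)/279⌉ − ⌈(13·158)/279⌉ = ⌈2212/279⌉ − ⌈2054/279⌉ = 8 − 8 = 0
n=14: ⌈(15·158)/279⌉ − ⌈(14·158)/279⌉ = ⌈2370/279⌉ − ⌈2212/279⌉ = 9 − 8 = 1
n=15: ⌈(16·158)/279⌉ − ⌈(15·158)/279⌉ = ⌈2528/279⌉ − ⌈2370/279⌉ = 10 − 9 = 1
n=16: ⌈(17·158)/279⌉ − ⌈(16·158)/279⌉ = ⌈2686/279⌉ − ⌈2528/279⌉ = 10 − 10 = 0
n=17: ⌈(18·158)/279⌉ − ⌈(17·158)/279⌉ = ⌈2844/279⌉ − ⌈2686/279⌉ = 11 − 10 = 1
n=18: ⌈(19·158)/279⌉ − ⌈(18·158)/279⌉ = ⌈3002/279⌉ − ⌈2844/279⌉ = 11 − 11 = 0
n=19: ⌈(20·158)/279⌉ − ⌈(19·158)/279⌉ = ⌈3160/279⌉ − ⌈3002/279⌉ = 12 − 11 = 1
n=20: ⌈(21·158)/279⌉ − ⌈(20·158)/279⌉ = ⌈3318/279⌉ − ⌈3160/279⌉ = 12 − 12 = 0
n=21: ⌈(22·158)/279⌉ − ⌈(21·158)/279⌉ = ⌈3476/279⌉ − ⌈3318/279⌉ = 13 − 12 = 1
n=22: ⌈(23·158)/279⌉ − ⌈(22·158)/279⌉ = ⌈3634/279⌉ − ⌈3476/279⌉ = 14 − 13 = 1
n=23: ⌈(24·158)/279⌉ − ⌈(23·158)/279⌉ = ⌈3792/279⌉ − ⌈3634/279⌉ = 14 − 14 = 0
n=24: ⌈(25·158)/279⌉ − ⌈(24·158)/279⌉ = ⌈3950/279⌉ − ⌈3792/279⌉ = 15 − 14 = 1
n=25: ⌈(26·158)/279⌉ − ⌈(25·158)/279⌉ = ⌈4108/279⌉ − ⌈3950/279⌉ = 15 − 15 = 0
n=26: ⌈(27·158)/279⌉ − ⌈(26·158)/279⌉ = ⌈4266/279⌉ − ⌈4108/279⌉ = 16 − 15 = 1
n=27: ⌈(28·158)/279⌉ − ⌈(27·158)/279⌉ = ⌈4424/279⌉ − ⌈4266/279⌉ = 16 − 16 = 0
n=28: ⌈(29·158)/279⌉ − ⌈(28·158)/279⌉ = ⌈4582/279⌉ − ⌈4424/279⌉ = 17 − 16 = 1
n=29: ⌈(30·158)/279⌉ − ⌈(29·158)/279⌉ = ⌈4740/279⌉ − ⌈4582/279⌉ = 17 − 17 = 0
n=30: ⌈(31·158)/279⌉ − ⌈(30·158)/279⌉ = ⌈4898/279⌉ − ⌈4740/279⌉ = 18 − 17 = 1
n=31: ⌈(32·158)/279⌉ − ⌈(31·158)/279⌉ = ⌈5056/279⌉ − ⌈4898/279⌉ = 19 − 18 = 1
n=32: ⌈(33·158)/279⌉ − ⌈(32·158)/279⌉ = ⌈5214/279⌉ − ⌈5056/279⌉ = 19 − 19 = 0
n=33: ⌈(34·158)/279⌉ − ⌈(33·158)/279⌉ = ⌈5372/279⌉ − ⌈5214/279⌉ = 20 − 19 = 1
n=34: ⌈(35·158)/279⌉ − ⌈(34·158)/279⌉ = ⌈5530/279⌉ − ⌈5372/279⌉ = 20 − 20 = 0
n=35: ⌈(36·158)/279⌉ − ⌈(35·158)/279⌉ = ⌈5688/279⌉ − ⌈5530/279⌉ = 21 − 20 = 1
n=36: ⌈(37·158)/279⌉ − ⌈(36·158)/279⌉ = ⌈5846/279⌉ − ⌈5688/279⌉ = 21 − 21 = 0
n=37: ⌈(38·158)/279⌉ − ⌈(37·158)/279⌉ = ⌈6004/279⌉ − ⌈5846/279⌉ = 22 − 21 = 1
n=38: ⌈(39·158)/279⌉ − ⌈(38·158)/279⌉ = ⌈6162/279⌉ − ⌈6004/279⌉ = 23 − 22 = 1
n=39: ⌈(40·158)/279⌉ − ⌈(39·158)/279⌉ = ⌈6320/279⌉ − ⌈6162/279⌉ = 23 − 23 = 0
n=40: ⌈(41·158)/279⌉ − ⌈(40·158)/279⌉ = ⌈6478/279⌉ − ⌈6320/279⌉ = 24 − 23 = 1
n=41: ⌈(42·158)/279⌉ − ⌈(41·158)/279⌉ = ⌈6636/279⌉ − ⌈6478/279⌉ = 24 − 24 = 0
n=42: ⌈(43·158)/279⌉ − ⌈(42·158)/279⌉ = ⌈6794/279⌉ − ⌈6636/279⌉ = 25 − 24 = 1
n=43: ⌈(44·158)/279⌉ − ⌈(43·158)/279⌉ = ⌈6952/279⌉ − ⌈6794/279⌉ = 25 − 25 = 0
n=44: ⌈(45·158)/279⌉ − ⌈(44·158)/279⌉ = ⌈7110/279⌉ − ⌈6952/279⌉ = 26 − 25 = 1
n=45: ⌈(46·158)/279⌉ − ⌈(45·158)/279⌉ = ⌈7268/279⌉ − ⌈7110/279⌉ = 27 − 26 = 1
n=46: ⌈(47·158)/279⌉ − ⌈(46·158)/279⌉ = ⌈7426/279⌉ − ⌈7268/279⌉ = 27 − 27 = 0
n=47: ⌈(48·158)/279⌉ − ⌈(47·158)/279⌉ = ⌈7584/279⌉ − ⌈7426/279⌉ = 28 − 27 = 1
n=48: ⌈(49·158)/279⌉ − ⌈(48·158)/279⌉ = ⌈7742/279⌉ − ⌈7584/279⌉ = 28 − 28 = 0
n=49: ⌈(50·158)/279⌉ − ⌈(49·158)/279⌉ = ⌈7900/279⌉ − ⌈7742/279⌉ = 29 − 28 = 1
n=50: ⌈(51·158)/279⌉ − ⌈(50·158)/279⌉ = ⌈8058/279⌉ − ⌈7900/279⌉ = 29 − 29 = 0
n=51: ⌈(52·158)/279⌉ − ⌈(51·158)/279⌉ = ⌈8216/279⌉ − ⌈8058/279⌉ = 30 − 29 = 1
n=52: ⌈(53·158)/279⌉ − ⌈(52·158)/279⌉ = ⌈8374/279⌉ − ⌈8216/279⌉ = 31 − 30 = 1
n=53: ⌈(54·158)/279⌉ − ⌈(53·158)/279⌉ = ⌈8532/279⌉ − ⌈8374/279⌉ = 31 − 31 = 0
n=54: ⌈(55·158)/279⌉ − ⌈(54·158)/279⌉ = ⌈8690/279⌉ − ⌈8532/279⌉ = 32 − 31 = 1
n=55: ⌈(56·158)/279⌉ − ⌈(55·158)/279⌉ = ⌈8848/279⌉ − ⌈8690/279⌉ = 32 − 32 = 0
n=56: ⌈(57·158)/279⌉ − ⌈(56·158)/279⌉ = ⌈9006/279⌉ − ⌈8848/279⌉ = 33 − 32 = 1
n=57: ⌈(58·158)/279⌉ − ⌈(57·158)/279⌉ = ⌈9164/279⌉ − ⌈9006/279⌉ = 33 − 33 = 0
n=58: ⌈(59·158)/279⌉ − ⌈(58·158)/279⌉ = ⌈9322/279⌉ − ⌈9164/279⌉ = 34 − 33 = 1
n=59: ⌈(60·158)/279⌉ − ⌈(59·158)/279⌉ = ⌈9480/279⌉ − ⌈9322/279⌉ = 34 − 34 = 0
n=60: ⌈(61·158)/279⌉ − ⌈(60·158)/279⌉ = ⌈9638/279⌉ − ⌈9480/279⌉ = 35 − 34 = 1
n=61: ⌈(62·158)/279⌉ − ⌈(61·158)/279⌉ = ⌈9796/279⌉ − ⌈9638/279⌉ = 36 − 35 = 1
n=62: ⌈(63·158)/279⌉ − ⌈(62·158)/279⌉ = ⌈9954/279⌉ − ⌈9796/279⌉ = 36 − 36 = 0
n=63: ⌈(64·158)/279⌉ − ⌈(63·158)/279⌉ = ⌈10112/279⌉ − ⌈9954/279⌉ = 37 − 36 = 1
n=64: ⌈(65·158)/279⌉ − ⌈(64·158)/279⌉ = ⌈10270/279⌉ − ⌈10112/279⌉ = 37 − 37 = 0
n=65: ⌈(66·158)/279⌉ − ⌈(65·158)/279⌉ = ⌈10428/279⌉ − ⌈10270/279⌉ = 38 − 37 = 1
n=66: ⌈(67·158)/279⌉ − ⌈(66·158)/279⌉ = ⌈10586/279⌉ − ⌈10428/279⌉ = 38 − 38 = 0
n=67: ⌈(68·158)/279⌉ − ⌈(67·158)/279⌉ = ⌈10744/279⌉ − ⌈10586/279⌉ = 39 − 38 = 1
n=68: ⌈(69·158)/279⌉ − ⌈(68·158)/279⌉ = ⌈10902/279⌉ − ⌈10744/279⌉ = 40 − 39 = 1
n=69: ⌈(70·158)/279⌉ − ⌈(69·158)/279⌉ = ⌈11060/279⌉ − ⌈10902/279⌉ = 40 − 40 = 0
n=70: ⌈(71·158)/279⌉ − ⌈(70·158)/279⌉ = ⌈11218/279⌉ − ⌈11060/279⌉ = 41 − 40 = 1
n=71: ⌈(72·158)/279⌉ − ⌈(71·158)/279⌉ = ⌈11376/279⌉ − ⌈11218/279⌉ = 41 − 41 = 0
n=72: ⌈(73·158)/279⌉ − ⌈(72·158)/279⌉ = ⌈11534/279⌉ − ⌈11376/279⌉ = 42 − 41 = 1
n=73: ⌈(74·158)/279⌉ − ⌈(73·158)/279⌉ = ⌈11692/279⌉ − ⌈11534/279⌉ = 42 − 42 = 0
n=74: ⌈(75·158)/279⌉ − ⌈(74·158)/279⌉ = ⌈11850/279⌉ − ⌈11692/279⌉ = 43 − 42 = 1
n=75: ⌈(76·158)/279⌉ − ⌈(75·158)/279⌉ = ⌈12008/279⌉ − ⌈11850/279⌉ = 44 − 43 = 1
n=76: ⌈(77·158)/279⌉ − ⌈(76·158)/279⌉ = ⌈12166/279⌉ − ⌈12008/279⌉ = 44 − 44 = 0
n=77: ⌈(78·158)/279⌉ − ⌈(77·158)/279⌉ = ⌈12324/279⌉ − ⌈12166/279⌉ = 45 − 44 = 1
n=78: ⌈(79·158)/279⌉ − ⌈(78·158)/279⌉ = ⌈12482/279⌉ − ⌈12324/279⌉ = 45 − 45 = 0
n=79: ⌈(80·158)/279⌉ − ⌈(79·158)/279⌉ = ⌈12640/279⌉ − ⌈12482/279⌉ = 46 − 45 = 1
n=80: ⌈(81·158)/279⌉ − ⌈(80·158)/279⌉ = ⌈12798/279⌉ − ⌈12640/279⌉ = 46 − 46 = 0
n=81: ⌈(82·158)/279⌉ − ⌈(81·158)/279⌉ = ⌈12956/279⌉ − ⌈12798/279⌉ = 47 − 46 = 1
n=82: ⌈(83·158)/279⌉ − ⌈(82·158)/279⌉ = ⌈13114/279⌉ − ⌈12956/279⌉ = 48 − 47 = 1
n=83: ⌈(84·158)/279⌉ − ⌈(83·158)/279⌉ = ⌈13272/279⌉ − ⌈13114/279⌉ = 48 − 48 = 0
n=84: ⌈(85·158)/279⌉ − ⌈(84·158)/279⌉ = ⌈13430/279⌉ − ⌈13272/279⌉ = 49 − 48 = 1
n=85: ⌈(86·158)/279⌉ − ⌈(85·158)/279⌉ = ⌈13588/279⌉ − ⌈13430/279⌉ = 49 − 49 = 0
n=86: ⌈(87·158)/279⌉ − ⌈(86·158)/279⌉ = ⌈13746/279⌉ − ⌈13588/279⌉ = 50 − 49 = 1

110101011010101101010110101010110101011010101101010110101010110101011010101101010110101


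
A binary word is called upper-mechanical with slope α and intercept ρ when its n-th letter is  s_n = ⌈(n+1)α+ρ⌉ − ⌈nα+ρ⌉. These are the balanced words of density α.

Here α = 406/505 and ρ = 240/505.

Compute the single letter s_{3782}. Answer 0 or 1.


(n+1)α + ρ = (3783·406 + 240) / 505 = 1536138/505
nα + ρ     = (3782·406 + 240) / 505 = 1535732/505
⌈1536138/505⌉ = 3042,  ⌈1535732/505⌉ = 3042
s_{3782} = 3042 − 3042 = 0

0


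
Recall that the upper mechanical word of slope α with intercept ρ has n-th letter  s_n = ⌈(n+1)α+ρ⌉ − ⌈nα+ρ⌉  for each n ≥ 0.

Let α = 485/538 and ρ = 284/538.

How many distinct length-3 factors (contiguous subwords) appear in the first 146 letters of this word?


t_n = ⌈(n·485+284)/538⌉ for n = 0 … 146:
  n=0…9: ⌈284/538⌉=1 ⌈769/538⌉=2 ⌈1254/538⌉=3 ⌈1739/538⌉=4 ⌈2224/538⌉=5 ⌈2709/538⌉=6 ⌈3194/538⌉=6 ⌈3679/538⌉=7 ⌈4164/538⌉=8 ⌈4649/538⌉=9
  n=10…19: ⌈5134/538⌉=10 ⌈5619/538⌉=11 ⌈6104/538⌉=12 ⌈6589/538⌉=13 ⌈7074/538⌉=14 ⌈7559/538⌉=15 ⌈8044/538⌉=15 ⌈8529/538⌉=16 ⌈9014/538⌉=17 ⌈9499/538⌉=18
  n=20…29: ⌈9984/538⌉=19 ⌈10469/538⌉=20 ⌈10954/538⌉=21 ⌈11439/538⌉=22 ⌈11924/538⌉=23 ⌈12409/538⌉=24 ⌈12894/538⌉=24 ⌈13379/538⌉=25 ⌈13864/538⌉=26 ⌈14349/538⌉=27
  n=30…39: ⌈14834/538⌉=28 ⌈15319/538⌉=29 ⌈15804/538⌉=30 ⌈16289/538⌉=31 ⌈16774/538⌉=32 ⌈17259/538⌉=33 ⌈17744/538⌉=33 ⌈18229/538⌉=34 ⌈18714/538⌉=35 ⌈19199/538⌉=36
  n=40…49: ⌈19684/538⌉=37 ⌈20169/538⌉=38 ⌈20654/538⌉=39 ⌈21139/538⌉=40 ⌈21624/538⌉=41 ⌈22109/538⌉=42 ⌈22594/538⌉=42 ⌈23079/538⌉=43 ⌈23564/538⌉=44 ⌈24049/538⌉=45
  n=50…59: ⌈24534/538⌉=46 ⌈25019/538⌉=47 ⌈25504/538⌉=48 ⌈25989/538⌉=49 ⌈26474/538⌉=50 ⌈26959/538⌉=51 ⌈27444/538⌉=52 ⌈27929/538⌉=52 ⌈28414/538⌉=53 ⌈28899/538⌉=54
  n=60…69: ⌈29384/538⌉=55 ⌈29869/538⌉=56 ⌈30354/538⌉=57 ⌈30839/538⌉=58 ⌈31324/538⌉=59 ⌈31809/538⌉=60 ⌈32294/538⌉=61 ⌈32779/538⌉=61 ⌈33264/538⌉=62 ⌈33749/538⌉=63
  n=70…79: ⌈34234/538⌉=64 ⌈34719/538⌉=65 ⌈35204/538⌉=66 ⌈35689/538⌉=67 ⌈36174/538⌉=68 ⌈36659/538⌉=69 ⌈37144/538⌉=70 ⌈37629/538⌉=70 ⌈38114/538⌉=71 ⌈38599/538⌉=72
  n=80…89: ⌈39084/538⌉=73 ⌈39569/538⌉=74 ⌈40054/538⌉=75 ⌈40539/538⌉=76 ⌈41024/538⌉=77 ⌈41509/538⌉=78 ⌈41994/538⌉=79 ⌈42479/538⌉=79 ⌈42964/538⌉=80 ⌈43449/538⌉=81
  n=90…99: ⌈43934/538⌉=82 ⌈44419/538⌉=83 ⌈44904/538⌉=84 ⌈45389/538⌉=85 ⌈45874/538⌉=86 ⌈46359/538⌉=87 ⌈46844/538⌉=88 ⌈47329/538⌉=88 ⌈47814/538⌉=89 ⌈48299/538⌉=90
  n=100…109: ⌈48784/538⌉=91 ⌈49269/538⌉=92 ⌈49754/538⌉=93 ⌈50239/538⌉=94 ⌈50724/538⌉=95 ⌈51209/538⌉=96 ⌈51694/538⌉=97 ⌈52179/538⌉=97 ⌈52664/538⌉=98 ⌈53149/538⌉=99
  n=110…119: ⌈53634/538⌉=100 ⌈54119/538⌉=101 ⌈54604/538⌉=102 ⌈55089/538⌉=103 ⌈55574/538⌉=104 ⌈56059/538⌉=105 ⌈56544/538⌉=106 ⌈57029/538⌉=107 ⌈57514/538⌉=107 ⌈57999/538⌉=108
  n=120…129: ⌈58484/538⌉=109 ⌈58969/538⌉=110 ⌈59454/538⌉=111 ⌈59939/538⌉=112 ⌈60424/538⌉=113 ⌈60909/538⌉=114 ⌈61394/538⌉=115 ⌈61879/538⌉=116 ⌈62364/538⌉=116 ⌈62849/538⌉=117
  n=130…139: ⌈63334/538⌉=118 ⌈63819/538⌉=119 ⌈64304/538⌉=120 ⌈64789/538⌉=121 ⌈65274/538⌉=122 ⌈65759/538⌉=123 ⌈66244/538⌉=124 ⌈66729/538⌉=125 ⌈67214/538⌉=125 ⌈67699/538⌉=126
  n=140…146: ⌈68184/538⌉=127 ⌈68669/538⌉=128 ⌈69154/538⌉=129 ⌈69639/538⌉=130 ⌈70124/538⌉=131 ⌈70609/538⌉=132 ⌈71094/538⌉=133
s_n = t_(n+1) − t_n for n = 0 … 145 gives
prefix = 11111011111111101111111110111111111011111111101111111111011111111101111111110111111111011111111101111111110111111111101111111110111111111011111111
slide a length-3 window over [0..2] … [143..145] (144 windows); first occurrence of each distinct factor:
  [  0..  2] 111
  [  3..  5] 110
  [  4..  6] 101
  [  5..  7] 011
  (the other 140 windows repeat one of these)
distinct factors: {011, 101, 110, 111}
count = 4  (Sturmian bound for length 3 is 4)

4


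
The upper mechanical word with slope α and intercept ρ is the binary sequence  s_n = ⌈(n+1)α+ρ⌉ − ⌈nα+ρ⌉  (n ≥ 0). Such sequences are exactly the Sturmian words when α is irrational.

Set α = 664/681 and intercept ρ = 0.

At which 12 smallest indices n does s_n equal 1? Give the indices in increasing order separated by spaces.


0 1 2 3 4 5 6 7 8 9 10 11

n=0: ⌈664/681⌉−⌈0/681⌉ = 1−0 = 1  ← one
n=1: ⌈1328/681⌉−⌈664/681⌉ = 2−1 = 1  ← one
n=2: ⌈1992/681⌉−⌈1328/681⌉ = 3−2 = 1  ← one
n=3: ⌈2656/681⌉−⌈1992/681⌉ = 4−3 = 1  ← one
n=4: ⌈3320/681⌉−⌈2656/681⌉ = 5−4 = 1  ← one
n=5: ⌈3984/681⌉−⌈3320/681⌉ = 6−5 = 1  ← one
n=6: ⌈4648/681⌉−⌈3984/681⌉ = 7−6 = 1  ← one
n=7: ⌈5312/681⌉−⌈4648/681⌉ = 8−7 = 1  ← one
n=8: ⌈5976/681⌉−⌈5312/681⌉ = 9−8 = 1  ← one
n=9: ⌈6640/681⌉−⌈5976/681⌉ = 10−9 = 1  ← one
n=10: ⌈7304/681⌉−⌈6640/681⌉ = 11−10 = 1  ← one
n=11: ⌈7968/681⌉−⌈7304/681⌉ = 12−11 = 1  ← one
positions of the first 12 ones: 0 1 2 3 4 5 6 7 8 9 10 11


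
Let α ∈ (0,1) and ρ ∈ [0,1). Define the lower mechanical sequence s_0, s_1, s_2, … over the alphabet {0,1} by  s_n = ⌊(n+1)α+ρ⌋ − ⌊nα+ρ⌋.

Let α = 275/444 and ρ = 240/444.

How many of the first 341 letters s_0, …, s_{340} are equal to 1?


211

#1s = Σ_{n=0}^{340} s_n = Σ_{n=0}^{340} (⌊(n+1)α+ρ⌋ − ⌊nα+ρ⌋)
the sum telescopes: every ⌊nα+ρ⌋ with 0 < n < 341 appears once with + and once with −, leaving ⌊341α+ρ⌋ − ⌊0·α+ρ⌋
341α + ρ = (341·275 + 240) / 444 = 94015/444
ρ = 240/444
⌊94015/444⌋ = 211,  ⌊240/444⌋ = 0
#1s = 211 − 0 = 211


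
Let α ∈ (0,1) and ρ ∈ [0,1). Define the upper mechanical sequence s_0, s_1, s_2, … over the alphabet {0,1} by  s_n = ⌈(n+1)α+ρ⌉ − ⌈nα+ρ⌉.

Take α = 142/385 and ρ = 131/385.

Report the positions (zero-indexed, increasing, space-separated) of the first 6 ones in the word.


n=0: ⌈273/385⌉−⌈131/385⌉ = 1−1 = 0
n=1: ⌈415/385⌉−⌈273/385⌉ = 2−1 = 1  ← one
n=2: ⌈557/385⌉−⌈415/385⌉ = 2−2 = 0
n=3: ⌈699/385⌉−⌈557/385⌉ = 2−2 = 0
n=4: ⌈841/385⌉−⌈699/385⌉ = 3−2 = 1  ← one
n=5: ⌈983/385⌉−⌈841/385⌉ = 3−3 = 0
n=6: ⌈1125/385⌉−⌈983/385⌉ = 3−3 = 0
n=7: ⌈1267/385⌉−⌈1125/385⌉ = 4−3 = 1  ← one
n=8: ⌈1409/385⌉−⌈1267/385⌉ = 4−4 = 0
n=9: ⌈1551/385⌉−⌈1409/385⌉ = 5−4 = 1  ← one
n=10: ⌈1693/385⌉−⌈1551/385⌉ = 5−5 = 0
n=11: ⌈1835/385⌉−⌈1693/385⌉ = 5−5 = 0
n=12: ⌈1977/385⌉−⌈1835/385⌉ = 6−5 = 1  ← one
n=13: ⌈2119/385⌉−⌈1977/385⌉ = 6−6 = 0
n=14: ⌈2261/385⌉−⌈2119/385⌉ = 6−6 = 0
n=15: ⌈2403/385⌉−⌈2261/385⌉ = 7−6 = 1  ← one
positions of the first 6 ones: 1 4 7 9 12 15

1 4 7 9 12 15


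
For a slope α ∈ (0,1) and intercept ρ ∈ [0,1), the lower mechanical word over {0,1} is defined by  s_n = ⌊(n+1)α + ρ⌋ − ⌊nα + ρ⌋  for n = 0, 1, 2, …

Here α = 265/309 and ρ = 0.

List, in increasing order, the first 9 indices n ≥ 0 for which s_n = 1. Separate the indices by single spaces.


n=0: ⌊265/309⌋−⌊0/309⌋ = 0−0 = 0
n=1: ⌊530/309⌋−⌊265/309⌋ = 1−0 = 1  ← one
n=2: ⌊795/309⌋−⌊530/309⌋ = 2−1 = 1  ← one
n=3: ⌊1060/309⌋−⌊795/309⌋ = 3−2 = 1  ← one
n=4: ⌊1325/309⌋−⌊1060/309⌋ = 4−3 = 1  ← one
n=5: ⌊1590/309⌋−⌊1325/309⌋ = 5−4 = 1  ← one
n=6: ⌊1855/309⌋−⌊1590/309⌋ = 6−5 = 1  ← one
n=7: ⌊2120/309⌋−⌊1855/309⌋ = 6−6 = 0
n=8: ⌊2385/309⌋−⌊2120/309⌋ = 7−6 = 1  ← one
n=9: ⌊2650/309⌋−⌊2385/309⌋ = 8−7 = 1  ← one
n=10: ⌊2915/309⌋−⌊2650/309⌋ = 9−8 = 1  ← one
positions of the first 9 ones: 1 2 3 4 5 6 8 9 10

1 2 3 4 5 6 8 9 10


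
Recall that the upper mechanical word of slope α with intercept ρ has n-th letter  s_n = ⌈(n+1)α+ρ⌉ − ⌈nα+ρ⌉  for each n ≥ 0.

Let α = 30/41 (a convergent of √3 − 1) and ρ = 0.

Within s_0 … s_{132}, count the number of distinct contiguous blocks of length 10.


t_n = ⌈(n·30)/41⌉ for n = 0 … 133:
  n=0…9: ⌈0/41⌉=0 ⌈30/41⌉=1 ⌈60/41⌉=2 ⌈90/41⌉=3 ⌈120/41⌉=3 ⌈150/41⌉=4 ⌈180/41⌉=5 ⌈210/41⌉=6 ⌈240/41⌉=6 ⌈270/41⌉=7
  n=10…19: ⌈300/41⌉=8 ⌈330/41⌉=9 ⌈360/41⌉=9 ⌈390/41⌉=10 ⌈420/41⌉=11 ⌈450/41⌉=11 ⌈480/41⌉=12 ⌈510/41⌉=13 ⌈540/41⌉=14 ⌈570/41⌉=14
  n=20…29: ⌈600/41⌉=15 ⌈630/41⌉=16 ⌈660/41⌉=17 ⌈690/41⌉=17 ⌈720/41⌉=18 ⌈750/41⌉=19 ⌈780/41⌉=20 ⌈810/41⌉=20 ⌈840/41⌉=21 ⌈870/41⌉=22
  n=30…39: ⌈900/41⌉=22 ⌈930/41⌉=23 ⌈960/41⌉=24 ⌈990/41⌉=25 ⌈1020/41⌉=25 ⌈1050/41⌉=26 ⌈1080/41⌉=27 ⌈1110/41⌉=28 ⌈1140/41⌉=28 ⌈1170/41⌉=29
  n=40…49: ⌈1200/41⌉=30 ⌈1230/41⌉=30 ⌈1260/41⌉=31 ⌈1290/41⌉=32 ⌈1320/41⌉=33 ⌈1350/41⌉=33 ⌈1380/41⌉=34 ⌈1410/41⌉=35 ⌈1440/41⌉=36 ⌈1470/41⌉=36
  n=50…59: ⌈1500/41⌉=37 ⌈1530/41⌉=38 ⌈1560/41⌉=39 ⌈1590/41⌉=39 ⌈1620/41⌉=40 ⌈1650/41⌉=41 ⌈1680/41⌉=41 ⌈1710/41⌉=42 ⌈1740/41⌉=43 ⌈1770/41⌉=44
  n=60…69: ⌈1800/41⌉=44 ⌈1830/41⌉=45 ⌈1860/41⌉=46 ⌈1890/41⌉=47 ⌈1920/41⌉=47 ⌈1950/41⌉=48 ⌈1980/41⌉=49 ⌈2010/41⌉=50 ⌈2040/41⌉=50 ⌈2070/41⌉=51
  n=70…79: ⌈2100/41⌉=52 ⌈2130/41⌉=52 ⌈2160/41⌉=53 ⌈2190/41⌉=54 ⌈2220/41⌉=55 ⌈2250/41⌉=55 ⌈2280/41⌉=56 ⌈2310/41⌉=57 ⌈2340/41⌉=58 ⌈2370/41⌉=58
  n=80…89: ⌈2400/41⌉=59 ⌈2430/41⌉=60 ⌈2460/41⌉=60 ⌈2490/41⌉=61 ⌈2520/41⌉=62 ⌈2550/41⌉=63 ⌈2580/41⌉=63 ⌈2610/41⌉=64 ⌈2640/41⌉=65 ⌈2670/41⌉=66
  n=90…99: ⌈2700/41⌉=66 ⌈2730/41⌉=67 ⌈2760/41⌉=68 ⌈2790/41⌉=69 ⌈2820/41⌉=69 ⌈2850/41⌉=70 ⌈2880/41⌉=71 ⌈2910/41⌉=71 ⌈2940/41⌉=72 ⌈2970/41⌉=73
  n=100…109: ⌈3000/41⌉=74 ⌈3030/41⌉=74 ⌈3060/41⌉=75 ⌈3090/41⌉=76 ⌈3120/41⌉=77 ⌈3150/41⌉=77 ⌈3180/41⌉=78 ⌈3210/41⌉=79 ⌈3240/41⌉=80 ⌈3270/41⌉=80
  n=110…119: ⌈3300/41⌉=81 ⌈3330/41⌉=82 ⌈3360/41⌉=82 ⌈3390/41⌉=83 ⌈3420/41⌉=84 ⌈3450/41⌉=85 ⌈3480/41⌉=85 ⌈3510/41⌉=86 ⌈3540/41⌉=87 ⌈3570/41⌉=88
  n=120…129: ⌈3600/41⌉=88 ⌈3630/41⌉=89 ⌈3660/41⌉=90 ⌈3690/41⌉=90 ⌈3720/41⌉=91 ⌈3750/41⌉=92 ⌈3780/41⌉=93 ⌈3810/41⌉=93 ⌈3840/41⌉=94 ⌈3870/41⌉=95
  n=130…133: ⌈3900/41⌉=96 ⌈3930/41⌉=96 ⌈3960/41⌉=97 ⌈3990/41⌉=98
s_n = t_(n+1) − t_n for n = 0 … 132 gives
prefix = 1110111011101101110111011101101110111011011101110111011011101110111011011101110110111011101110110111011101110110111011101101110111011
slide a length-10 window over [0..9] … [123..132] (124 windows); first occurrence of each distinct factor:
  [  0..  9] 1110111011
  [  1.. 10] 1101110111
  [  2.. 11] 1011101110
  [  3.. 12] 0111011101
  [  5.. 14] 1101110110
  [  6.. 15] 1011101101
  [  7.. 16] 0111011011
  [  8.. 17] 1110110111
  [  9.. 18] 1101101110
  [ 10.. 19] 1011011101
  [ 11.. 20] 0110111011
  (the other 113 windows repeat one of these)
distinct factors: {0110111011, 0111011011, 0111011101, 1011011101, 1011101101, 1011101110, 1101101110, 1101110110, 1101110111, 1110110111, 1110111011}
count = 11  (Sturmian bound for length 10 is 11)

11


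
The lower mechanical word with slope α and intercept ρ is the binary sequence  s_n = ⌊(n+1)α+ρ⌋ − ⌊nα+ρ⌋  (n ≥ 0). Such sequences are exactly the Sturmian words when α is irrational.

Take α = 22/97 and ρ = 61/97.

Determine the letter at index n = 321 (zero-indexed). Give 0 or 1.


0

(n+1)α + ρ = (322·22 + 61) / 97 = 7145/97
nα + ρ     = (321·22 + 61) / 97 = 7123/97
⌊7145/97⌋ = 73,  ⌊7123/97⌋ = 73
s_{321} = 73 − 73 = 0


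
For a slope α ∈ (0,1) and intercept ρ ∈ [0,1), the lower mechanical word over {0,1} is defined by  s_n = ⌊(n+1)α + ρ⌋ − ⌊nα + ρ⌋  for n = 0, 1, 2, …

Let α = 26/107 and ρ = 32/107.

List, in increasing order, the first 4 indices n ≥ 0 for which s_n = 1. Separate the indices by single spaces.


n=0: ⌊58/107⌋−⌊32/107⌋ = 0−0 = 0
n=1: ⌊84/107⌋−⌊58/107⌋ = 0−0 = 0
n=2: ⌊110/107⌋−⌊84/107⌋ = 1−0 = 1  ← one
n=3: ⌊136/107⌋−⌊110/107⌋ = 1−1 = 0
n=4: ⌊162/107⌋−⌊136/107⌋ = 1−1 = 0
n=5: ⌊188/107⌋−⌊162/107⌋ = 1−1 = 0
n=6: ⌊214/107⌋−⌊188/107⌋ = 2−1 = 1  ← one
n=7: ⌊240/107⌋−⌊214/107⌋ = 2−2 = 0
n=8: ⌊266/107⌋−⌊240/107⌋ = 2−2 = 0
n=9: ⌊292/107⌋−⌊266/107⌋ = 2−2 = 0
n=10: ⌊318/107⌋−⌊292/107⌋ = 2−2 = 0
n=11: ⌊344/107⌋−⌊318/107⌋ = 3−2 = 1  ← one
n=12: ⌊370/107⌋−⌊344/107⌋ = 3−3 = 0
n=13: ⌊396/107⌋−⌊370/107⌋ = 3−3 = 0
n=14: ⌊422/107⌋−⌊396/107⌋ = 3−3 = 0
n=15: ⌊448/107⌋−⌊422/107⌋ = 4−3 = 1  ← one
positions of the first 4 ones: 2 6 11 15

2 6 11 15


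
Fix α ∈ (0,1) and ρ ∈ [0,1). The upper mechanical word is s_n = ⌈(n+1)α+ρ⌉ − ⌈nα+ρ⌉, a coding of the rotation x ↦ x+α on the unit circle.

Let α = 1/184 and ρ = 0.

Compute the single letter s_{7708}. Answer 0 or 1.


(n+1)α + ρ = (7709·1) / 184 = 7709/184
nα + ρ     = (7708·1) / 184 = 7708/184
⌈7709/184⌉ = 42,  ⌈7708/184⌉ = 42
s_{7708} = 42 − 42 = 0

0


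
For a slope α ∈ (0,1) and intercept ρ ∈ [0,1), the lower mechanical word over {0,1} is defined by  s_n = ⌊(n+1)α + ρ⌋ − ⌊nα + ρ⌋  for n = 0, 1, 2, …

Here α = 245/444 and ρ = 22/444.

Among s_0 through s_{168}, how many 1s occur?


#1s = Σ_{n=0}^{168} s_n = Σ_{n=0}^{168} (⌊(n+1)α+ρ⌋ − ⌊nα+ρ⌋)
the sum telescopes: every ⌊nα+ρ⌋ with 0 < n < 169 appears once with + and once with −, leaving ⌊169α+ρ⌋ − ⌊0·α+ρ⌋
169α + ρ = (169·245 + 22) / 444 = 41427/444
ρ = 22/444
⌊41427/444⌋ = 93,  ⌊22/444⌋ = 0
#1s = 93 − 0 = 93

93


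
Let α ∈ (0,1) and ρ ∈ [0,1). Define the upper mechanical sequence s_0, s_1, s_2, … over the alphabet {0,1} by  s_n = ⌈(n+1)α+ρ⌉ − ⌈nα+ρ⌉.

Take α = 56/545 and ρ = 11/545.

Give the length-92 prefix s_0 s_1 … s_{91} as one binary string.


n=0: ⌈(1·56+11)/545⌉ − ⌈(0·56+11)/545⌉ = ⌈67/545⌉ − ⌈11/545⌉ = 1 − 1 = 0
n=1: ⌈(2·56+11)/545⌉ − ⌈(1·56+11)/545⌉ = ⌈123/545⌉ − ⌈67/545⌉ = 1 − 1 = 0
n=2: ⌈(3·56+11)/545⌉ − ⌈(2·56+11)/545⌉ = ⌈179/545⌉ − ⌈123/545⌉ = 1 − 1 = 0
n=3: ⌈(4·56+11)/545⌉ − ⌈(3·56+11)/545⌉ = ⌈235/545⌉ − ⌈179/545⌉ = 1 − 1 = 0
n=4: ⌈(5·56+11)/545⌉ − ⌈(4·56+11)/545⌉ = ⌈291/545⌉ − ⌈235/545⌉ = 1 − 1 = 0
n=5: ⌈(6·56+11)/545⌉ − ⌈(5·56+11)/545⌉ = ⌈347/545⌉ − ⌈291/545⌉ = 1 − 1 = 0
n=6: ⌈(7·56+11)/545⌉ − ⌈(6·56+11)/545⌉ = ⌈403/545⌉ − ⌈347/545⌉ = 1 − 1 = 0
n=7: ⌈(8·56+11)/545⌉ − ⌈(7·56+11)/545⌉ = ⌈459/545⌉ − ⌈403/545⌉ = 1 − 1 = 0
n=8: ⌈(9·56+11)/545⌉ − ⌈(8·56+11)/545⌉ = ⌈515/545⌉ − ⌈459/545⌉ = 1 − 1 = 0
n=9: ⌈(10·56+11)/545⌉ − ⌈(9·56+11)/545⌉ = ⌈571/545⌉ − ⌈515/545⌉ = 2 − 1 = 1
n=10: ⌈(11·56+11)/545⌉ − ⌈(10·56+11)/545⌉ = ⌈627/545⌉ − ⌈571/545⌉ = 2 − 2 = 0
n=11: ⌈(12·56+11)/545⌉ − ⌈(11·56+11)/545⌉ = ⌈683/545⌉ − ⌈627/545⌉ = 2 − 2 = 0
n=12: ⌈(13·56+11)/545⌉ − ⌈(12·56+11)/545⌉ = ⌈739/545⌉ − ⌈683/545⌉ = 2 − 2 = 0
n=13: ⌈(14·56+11)/545⌉ − ⌈(13·56+11)/545⌉ = ⌈795/545⌉ − ⌈739/545⌉ = 2 − 2 = 0
n=14: ⌈(15·56+11)/545⌉ − ⌈(14·56+11)/545⌉ = ⌈851/545⌉ − ⌈795/545⌉ = 2 − 2 = 0
n=15: ⌈(16·56+11)/545⌉ − ⌈(15·56+11)/545⌉ = ⌈907/545⌉ − ⌈851/545⌉ = 2 − 2 = 0
n=16: ⌈(17·56+11)/545⌉ − ⌈(16·56+11)/545⌉ = ⌈963/545⌉ − ⌈907/545⌉ = 2 − 2 = 0
n=17: ⌈(18·56+11)/545⌉ − ⌈(17·56+11)/545⌉ = ⌈1019/545⌉ − ⌈963/545⌉ = 2 − 2 = 0
n=18: ⌈(19·56+11)/545⌉ − ⌈(18·56+11)/545⌉ = ⌈1075/545⌉ − ⌈1019/545⌉ = 2 − 2 = 0
n=19: ⌈(20·56+11)/545⌉ − ⌈(19·56+11)/545⌉ = ⌈1131/545⌉ − ⌈1075/545⌉ = 3 − 2 = 1
n=20: ⌈(21·56+11)/545⌉ − ⌈(20·56+11)/545⌉ = ⌈1187/545⌉ − ⌈1131/545⌉ = 3 − 3 = 0
n=21: ⌈(22·56+11)/545⌉ − ⌈(21·56+11)/545⌉ = ⌈1243/545⌉ − ⌈1187/545⌉ = 3 − 3 = 0
n=22: ⌈(23·56+11)/545⌉ − ⌈(22·56+11)/545⌉ = ⌈1299/545⌉ − ⌈1243/545⌉ = 3 − 3 = 0
n=23: ⌈(24·56+11)/545⌉ − ⌈(23·56+11)/545⌉ = ⌈1355/545⌉ − ⌈1299/545⌉ = 3 − 3 = 0
n=24: ⌈(25·56+11)/545⌉ − ⌈(24·56+11)/545⌉ = ⌈1411/545⌉ − ⌈1355/545⌉ = 3 − 3 = 0
n=25: ⌈(26·56+11)/545⌉ − ⌈(25·56+11)/545⌉ = ⌈1467/545⌉ − ⌈1411/545⌉ = 3 − 3 = 0
n=26: ⌈(27·56+11)/545⌉ − ⌈(26·56+11)/545⌉ = ⌈1523/545⌉ − ⌈1467/545⌉ = 3 − 3 = 0
n=27: ⌈(28·56+11)/545⌉ − ⌈(27·56+11)/545⌉ = ⌈1579/545⌉ − ⌈1523/545⌉ = 3 − 3 = 0
n=28: ⌈(29·56+11)/545⌉ − ⌈(28·56+11)/545⌉ = ⌈1635/545⌉ − ⌈1579/545⌉ = 3 − 3 = 0
n=29: ⌈(30·56+11)/545⌉ − ⌈(29·56+11)/545⌉ = ⌈1691/545⌉ − ⌈1635/545⌉ = 4 − 3 = 1
n=30: ⌈(31·56+11)/545⌉ − ⌈(30·56+11)/545⌉ = ⌈1747/545⌉ − ⌈1691/545⌉ = 4 − 4 = 0
n=31: ⌈(32·56+11)/545⌉ − ⌈(31·56+11)/545⌉ = ⌈1803/545⌉ − ⌈1747/545⌉ = 4 − 4 = 0
n=32: ⌈(33·56+11)/545⌉ − ⌈(32·56+11)/545⌉ = ⌈1859/545⌉ − ⌈1803/545⌉ = 4 − 4 = 0
n=33: ⌈(34·56+11)/545⌉ − ⌈(33·56+11)/545⌉ = ⌈1915/545⌉ − ⌈1859/545⌉ = 4 − 4 = 0
n=34: ⌈(35·56+11)/545⌉ − ⌈(34·56+11)/545⌉ = ⌈1971/545⌉ − ⌈1915/545⌉ = 4 − 4 = 0
n=35: ⌈(36·56+11)/545⌉ − ⌈(35·56+11)/545⌉ = ⌈2027/545⌉ − ⌈1971/545⌉ = 4 − 4 = 0
n=36: ⌈(37·56+11)/545⌉ − ⌈(36·56+11)/545⌉ = ⌈2083/545⌉ − ⌈2027/545⌉ = 4 − 4 = 0
n=37: ⌈(38·56+11)/545⌉ − ⌈(37·56+11)/545⌉ = ⌈2139/545⌉ − ⌈2083/545⌉ = 4 − 4 = 0
n=38: ⌈(39·56+11)/545⌉ − ⌈(38·56+11)/545⌉ = ⌈2195/545⌉ − ⌈2139/545⌉ = 5 − 4 = 1
n=39: ⌈(40·56+11)/545⌉ − ⌈(39·56+11)/545⌉ = ⌈2251/545⌉ − ⌈2195/545⌉ = 5 − 5 = 0
n=40: ⌈(41·56+11)/545⌉ − ⌈(40·56+11)/545⌉ = ⌈2307/545⌉ − ⌈2251/545⌉ = 5 − 5 = 0
n=41: ⌈(42·56+11)/545⌉ − ⌈(41·56+11)/545⌉ = ⌈2363/545⌉ − ⌈2307/545⌉ = 5 − 5 = 0
n=42: ⌈(43·56+11)/545⌉ − ⌈(42·56+11)/545⌉ = ⌈2419/545⌉ − ⌈2363/545⌉ = 5 − 5 = 0
n=43: ⌈(44·56+11)/545⌉ − ⌈(43·56+11)/545⌉ = ⌈2475/545⌉ − ⌈2419/545⌉ = 5 − 5 = 0
n=44: ⌈(45·56+11)/545⌉ − ⌈(44·56+11)/545⌉ = ⌈2531/545⌉ − ⌈2475/545⌉ = 5 − 5 = 0
n=45: ⌈(46·56+11)/545⌉ − ⌈(45·56+11)/545⌉ = ⌈2587/545⌉ − ⌈2531/545⌉ = 5 − 5 = 0
n=46: ⌈(47·56+11)/545⌉ − ⌈(46·56+11)/545⌉ = ⌈2643/545⌉ − ⌈2587/545⌉ = 5 − 5 = 0
n=47: ⌈(48·56+11)/545⌉ − ⌈(47·56+11)/545⌉ = ⌈2699/545⌉ − ⌈2643/545⌉ = 5 − 5 = 0
n=48: ⌈(49·56+11)/545⌉ − ⌈(48·56+11)/545⌉ = ⌈2755/545⌉ − ⌈2699/545⌉ = 6 − 5 = 1
n=49: ⌈(50·56+11)/545⌉ − ⌈(49·56+11)/545⌉ = ⌈2811/545⌉ − ⌈2755/545⌉ = 6 − 6 = 0
n=50: ⌈(51·56+11)/545⌉ − ⌈(50·56+11)/545⌉ = ⌈2867/545⌉ − ⌈2811/545⌉ = 6 − 6 = 0
n=51: ⌈(52·56+11)/545⌉ − ⌈(51·56+11)/545⌉ = ⌈2923/545⌉ − ⌈2867/545⌉ = 6 − 6 = 0
n=52: ⌈(53·56+11)/545⌉ − ⌈(52·56+11)/545⌉ = ⌈2979/545⌉ − ⌈2923/545⌉ = 6 − 6 = 0
n=53: ⌈(54·56+11)/545⌉ − ⌈(53·56+11)/545⌉ = ⌈3035/545⌉ − ⌈2979/545⌉ = 6 − 6 = 0
n=54: ⌈(55·56+11)/545⌉ − ⌈(54·56+11)/545⌉ = ⌈3091/545⌉ − ⌈3035/545⌉ = 6 − 6 = 0
n=55: ⌈(56·56+11)/545⌉ − ⌈(55·56+11)/545⌉ = ⌈3147/545⌉ − ⌈3091/545⌉ = 6 − 6 = 0
n=56: ⌈(57·56+11)/545⌉ − ⌈(56·56+11)/545⌉ = ⌈3203/545⌉ − ⌈3147/545⌉ = 6 − 6 = 0
n=57: ⌈(58·56+11)/545⌉ − ⌈(57·56+11)/545⌉ = ⌈3259/545⌉ − ⌈3203/545⌉ = 6 − 6 = 0
n=58: ⌈(59·56+11)/545⌉ − ⌈(58·56+11)/545⌉ = ⌈3315/545⌉ − ⌈3259/545⌉ = 7 − 6 = 1
n=59: ⌈(60·56+11)/545⌉ − ⌈(59·56+11)/545⌉ = ⌈3371/545⌉ − ⌈3315/545⌉ = 7 − 7 = 0
n=60: ⌈(61·56+11)/545⌉ − ⌈(60·56+11)/545⌉ = ⌈3427/545⌉ − ⌈3371/545⌉ = 7 − 7 = 0
n=61: ⌈(62·56+11)/545⌉ − ⌈(61·56+11)/545⌉ = ⌈3483/545⌉ − ⌈3427/545⌉ = 7 − 7 = 0
n=62: ⌈(63·56+11)/545⌉ − ⌈(62·56+11)/545⌉ = ⌈3539/545⌉ − ⌈3483/545⌉ = 7 − 7 = 0
n=63: ⌈(64·56+11)/545⌉ − ⌈(63·56+11)/545⌉ = ⌈3595/545⌉ − ⌈3539/545⌉ = 7 − 7 = 0
n=64: ⌈(65·56+11)/545⌉ − ⌈(64·56+11)/545⌉ = ⌈3651/545⌉ − ⌈3595/545⌉ = 7 − 7 = 0
n=65: ⌈(66·56+11)/545⌉ − ⌈(65·56+11)/545⌉ = ⌈3707/545⌉ − ⌈3651/545⌉ = 7 − 7 = 0
n=66: ⌈(67·56+11)/545⌉ − ⌈(66·56+11)/545⌉ = ⌈3763/545⌉ − ⌈3707/545⌉ = 7 − 7 = 0
n=67: ⌈(68·56+11)/545⌉ − ⌈(67·56+11)/545⌉ = ⌈3819/545⌉ − ⌈3763/545⌉ = 8 − 7 = 1
n=68: ⌈(69·56+11)/545⌉ − ⌈(68·56+11)/545⌉ = ⌈3875/545⌉ − ⌈3819/545⌉ = 8 − 8 = 0
n=69: ⌈(70·56+11)/545⌉ − ⌈(69·56+11)/545⌉ = ⌈3931/545⌉ − ⌈3875/545⌉ = 8 − 8 = 0
n=70: ⌈(71·56+11)/545⌉ − ⌈(70·56+11)/545⌉ = ⌈3987/545⌉ − ⌈3931/545⌉ = 8 − 8 = 0
n=71: ⌈(72·56+11)/545⌉ − ⌈(71·56+11)/545⌉ = ⌈4043/545⌉ − ⌈3987/545⌉ = 8 − 8 = 0
n=72: ⌈(73·56+11)/545⌉ − ⌈(72·56+11)/545⌉ = ⌈4099/545⌉ − ⌈4043/545⌉ = 8 − 8 = 0
n=73: ⌈(74·56+11)/545⌉ − ⌈(73·56+11)/545⌉ = ⌈4155/545⌉ − ⌈4099/545⌉ = 8 − 8 = 0
n=74: ⌈(75·56+11)/545⌉ − ⌈(74·56+11)/545⌉ = ⌈4211/545⌉ − ⌈4155/545⌉ = 8 − 8 = 0
n=75: ⌈(76·56+11)/545⌉ − ⌈(75·56+11)/545⌉ = ⌈4267/545⌉ − ⌈4211/545⌉ = 8 − 8 = 0
n=76: ⌈(77·56+11)/545⌉ − ⌈(76·56+11)/545⌉ = ⌈4323/545⌉ − ⌈4267/545⌉ = 8 − 8 = 0
n=77: ⌈(78·56+11)/545⌉ − ⌈(77·56+11)/545⌉ = ⌈4379/545⌉ − ⌈4323/545⌉ = 9 − 8 = 1
n=78: ⌈(79·56+11)/545⌉ − ⌈(78·56+11)/545⌉ = ⌈4435/545⌉ − ⌈4379/545⌉ = 9 − 9 = 0
n=79: ⌈(80·56+11)/545⌉ − ⌈(79·56+11)/545⌉ = ⌈4491/545⌉ − ⌈4435/545⌉ = 9 − 9 = 0
n=80: ⌈(81·56+11)/545⌉ − ⌈(80·56+11)/545⌉ = ⌈4547/545⌉ − ⌈4491/545⌉ = 9 − 9 = 0
n=81: ⌈(82·56+11)/545⌉ − ⌈(81·56+11)/545⌉ = ⌈4603/545⌉ − ⌈4547/545⌉ = 9 − 9 = 0
n=82: ⌈(83·56+11)/545⌉ − ⌈(82·56+11)/545⌉ = ⌈4659/545⌉ − ⌈4603/545⌉ = 9 − 9 = 0
n=83: ⌈(84·56+11)/545⌉ − ⌈(83·56+11)/545⌉ = ⌈4715/545⌉ − ⌈4659/545⌉ = 9 − 9 = 0
n=84: ⌈(85·56+11)/545⌉ − ⌈(84·56+11)/545⌉ = ⌈4771/545⌉ − ⌈4715/545⌉ = 9 − 9 = 0
n=85: ⌈(86·56+11)/545⌉ − ⌈(85·56+11)/545⌉ = ⌈4827/545⌉ − ⌈4771/545⌉ = 9 − 9 = 0
n=86: ⌈(87·56+11)/545⌉ − ⌈(86·56+11)/545⌉ = ⌈4883/545⌉ − ⌈4827/545⌉ = 9 − 9 = 0
n=87: ⌈(88·56+11)/545⌉ − ⌈(87·56+11)/545⌉ = ⌈4939/545⌉ − ⌈4883/545⌉ = 10 − 9 = 1
n=88: ⌈(89·56+11)/545⌉ − ⌈(88·56+11)/545⌉ = ⌈4995/545⌉ − ⌈4939/545⌉ = 10 − 10 = 0
n=89: ⌈(90·56+11)/545⌉ − ⌈(89·56+11)/545⌉ = ⌈5051/545⌉ − ⌈4995/545⌉ = 10 − 10 = 0
n=90: ⌈(91·56+11)/545⌉ − ⌈(90·56+11)/545⌉ = ⌈5107/545⌉ − ⌈5051/545⌉ = 10 − 10 = 0
n=91: ⌈(92·56+11)/545⌉ − ⌈(91·56+11)/545⌉ = ⌈5163/545⌉ − ⌈5107/545⌉ = 10 − 10 = 0

00000000010000000001000000000100000000100000000010000000001000000001000000000100000000010000
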